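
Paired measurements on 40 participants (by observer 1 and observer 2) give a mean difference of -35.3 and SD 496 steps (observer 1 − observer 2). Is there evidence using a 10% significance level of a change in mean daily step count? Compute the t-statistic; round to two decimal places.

H0: μ_d = 0; H1: μ_d ≠ 0 (paired t-test on the differences, two-sided).
t = d̄/(s_d/√n) = -35.3/(496/√40) = -0.45
df = n − 1 = 39
Two-sided p-value ≈ 0.655
Since p ≈ 0.655 > α = 0.1, fail to reject H0; the data do not provide sufficient evidence against H0.

-0.45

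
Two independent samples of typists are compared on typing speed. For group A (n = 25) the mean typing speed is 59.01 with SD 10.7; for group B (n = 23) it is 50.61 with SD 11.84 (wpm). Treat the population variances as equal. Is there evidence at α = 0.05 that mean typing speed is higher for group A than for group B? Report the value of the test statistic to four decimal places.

2.5821

Let group 1 = group A, group 2 = group B. H0: μ_1 = μ_2; H1: μ_1 > μ_2 (two-sample pooled-variance t-test, right-tailed).
s_p² = [(25−1)·10.7² + (23−1)·11.84²]/(25+23−2) = 126.779
t = (59.01 − 50.61)/√[126.779·(1/25 + 1/23)] = 2.5821
df = n₁ + n₂ − 2 = 46
p-value = P(T ≥ 2.5821) ≈ 0.007
Since p ≈ 0.007 < α = 0.05, reject H0; the data support H1.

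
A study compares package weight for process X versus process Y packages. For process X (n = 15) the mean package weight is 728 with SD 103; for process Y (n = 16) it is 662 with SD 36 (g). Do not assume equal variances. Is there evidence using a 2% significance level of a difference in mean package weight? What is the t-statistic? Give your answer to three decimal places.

Let group 1 = process X, group 2 = process Y. H0: μ_1 = μ_2; H1: μ_1 ≠ μ_2 (Welch's two-sample t-test, two-sided).
t = (x̄_1 − x̄_2)/√(s_1²/n_1 + s_2²/n_2) = (728 − 662)/√(103²/15 + 36²/16) = 2.351
Welch–Satterthwaite df ≈ 17.18
Two-sided p-value ≈ 0.031
Since p ≈ 0.031 > α = 0.02, fail to reject H0; the evidence is not statistically significant.

2.351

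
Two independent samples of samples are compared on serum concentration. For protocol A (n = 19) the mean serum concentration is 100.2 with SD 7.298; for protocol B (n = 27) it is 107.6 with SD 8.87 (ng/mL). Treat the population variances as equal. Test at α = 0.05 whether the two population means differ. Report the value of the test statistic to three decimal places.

Let group 1 = protocol A, group 2 = protocol B. H0: μ_1 = μ_2; H1: μ_1 ≠ μ_2 (two-sample pooled-variance t-test, two-sided).
s_p² = [(19−1)·7.298² + (27−1)·8.87²]/(19+27−2) = 68.2794
t = (100.2 − 107.6)/√[68.2794·(1/19 + 1/27)] = -2.991
df = n₁ + n₂ − 2 = 44
Two-sided p-value ≈ 0.005
Since p ≈ 0.005 < α = 0.05, reject H0; the evidence is statistically significant.

-2.991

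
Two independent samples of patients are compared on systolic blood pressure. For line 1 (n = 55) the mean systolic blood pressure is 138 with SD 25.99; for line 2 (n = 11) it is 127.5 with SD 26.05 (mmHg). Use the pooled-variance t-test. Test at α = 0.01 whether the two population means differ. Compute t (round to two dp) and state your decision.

Let group 1 = line 1, group 2 = line 2. H0: μ_1 = μ_2; H1: μ_1 ≠ μ_2 (two-sample pooled-variance t-test, two-sided).
s_p² = [(55−1)·25.99² + (11−1)·26.05²]/(55+11−2) = 675.968
t = (138 − 127.5)/√[675.968·(1/55 + 1/11)] = 1.22
df = n₁ + n₂ − 2 = 64
Two-sided p-value ≈ 0.226
Since p ≈ 0.226 > α = 0.01, fail to reject H0; the data do not provide sufficient evidence against H0.

t = 1.22; fail to reject H0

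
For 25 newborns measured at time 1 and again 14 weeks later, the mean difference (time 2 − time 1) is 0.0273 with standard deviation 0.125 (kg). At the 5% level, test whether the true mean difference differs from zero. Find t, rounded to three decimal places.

1.092

H0: μ_d = 0; H1: μ_d ≠ 0 (paired t-test on the differences, two-sided).
t = d̄/(s_d/√n) = 0.0273/(0.125/√25) = 1.092
df = n − 1 = 24
Two-sided p-value ≈ 0.286
Since p ≈ 0.286 > α = 0.05, fail to reject H0; the evidence is not statistically significant.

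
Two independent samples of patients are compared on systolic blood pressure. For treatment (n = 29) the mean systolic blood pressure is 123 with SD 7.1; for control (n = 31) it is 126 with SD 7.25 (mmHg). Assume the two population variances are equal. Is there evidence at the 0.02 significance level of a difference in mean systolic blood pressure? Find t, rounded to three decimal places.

-1.618

Let group 1 = treatment, group 2 = control. H0: μ_1 = μ_2; H1: μ_1 ≠ μ_2 (two-sample pooled-variance t-test, two-sided).
s_p² = [(29−1)·7.1² + (31−1)·7.25²]/(29+31−2) = 51.5234
t = (123 − 126)/√[51.5234·(1/29 + 1/31)] = -1.618
df = n₁ + n₂ − 2 = 58
Two-sided p-value ≈ 0.111
Since p ≈ 0.111 > α = 0.02, fail to reject H0; the evidence is not statistically significant.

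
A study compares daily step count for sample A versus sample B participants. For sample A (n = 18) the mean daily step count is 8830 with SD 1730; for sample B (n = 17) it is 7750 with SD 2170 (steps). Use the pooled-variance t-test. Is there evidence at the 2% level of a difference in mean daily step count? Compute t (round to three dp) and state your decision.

Let group 1 = sample A, group 2 = sample B. H0: μ_1 = μ_2; H1: μ_1 ≠ μ_2 (two-sample pooled-variance t-test, two-sided).
s_p² = [(18−1)·1730² + (17−1)·2170²]/(18+17−2) = 3824900
t = (8830 − 7750)/√[3824900·(1/18 + 1/17)] = 1.633
df = n₁ + n₂ − 2 = 33
Two-sided p-value ≈ 0.1120
Since p ≈ 0.1120 > α = 0.02, fail to reject H0; the data do not provide sufficient evidence against H0.

t = 1.633; fail to reject H0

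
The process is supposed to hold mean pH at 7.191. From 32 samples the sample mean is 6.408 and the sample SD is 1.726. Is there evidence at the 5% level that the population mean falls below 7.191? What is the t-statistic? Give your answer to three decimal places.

-2.566

H0: μ = 7.191; H1: μ < 7.191 (one-sample t-test, left-tailed).
t = (x̄ − μ₀)/(s/√n) = (6.408 − 7.191)/(1.726/√32) = -2.566
df = n − 1 = 31
p-value = P(T ≤ -2.566) ≈ 0.008
Since p ≈ 0.008 < α = 0.05, reject H0; the evidence is statistically significant.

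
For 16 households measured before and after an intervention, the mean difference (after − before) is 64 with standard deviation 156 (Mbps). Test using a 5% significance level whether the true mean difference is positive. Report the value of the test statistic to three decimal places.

H0: μ_d = 0; H1: μ_d > 0 (paired t-test on the differences, right-tailed).
t = d̄/(s_d/√n) = 64/(156/√16) = 1.641
df = n − 1 = 15
p-value = P(T ≥ 1.641) ≈ 0.061
Since p ≈ 0.061 > α = 0.05, fail to reject H0; the data do not provide sufficient evidence against H0.

1.641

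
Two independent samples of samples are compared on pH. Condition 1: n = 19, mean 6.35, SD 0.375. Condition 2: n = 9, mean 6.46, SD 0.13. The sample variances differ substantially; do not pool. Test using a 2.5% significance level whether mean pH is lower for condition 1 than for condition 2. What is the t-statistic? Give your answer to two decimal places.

Let group 1 = condition 1, group 2 = condition 2. H0: μ_1 = μ_2; H1: μ_1 < μ_2 (Welch's two-sample t-test, left-tailed).
t = (x̄_1 − x̄_2)/√(s_1²/n_1 + s_2²/n_2) = (6.35 − 6.46)/√(0.375²/19 + 0.13²/9) = -1.14
Welch–Satterthwaite df ≈ 24.71
p-value = P(T ≤ -1.14) ≈ 0.1322
Since p ≈ 0.1322 > α = 0.025, fail to reject H0; the data do not provide sufficient evidence against H0.

-1.14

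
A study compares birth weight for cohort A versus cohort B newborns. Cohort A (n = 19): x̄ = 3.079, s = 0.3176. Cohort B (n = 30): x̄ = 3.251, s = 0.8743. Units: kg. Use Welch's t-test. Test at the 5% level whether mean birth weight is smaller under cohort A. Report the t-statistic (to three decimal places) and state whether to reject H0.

t = -0.980; fail to reject H0

Let group 1 = cohort A, group 2 = cohort B. H0: μ_1 = μ_2; H1: μ_1 < μ_2 (Welch's two-sample t-test, left-tailed).
t = (x̄_1 − x̄_2)/√(s_1²/n_1 + s_2²/n_2) = (3.079 − 3.251)/√(0.3176²/19 + 0.8743²/30) = -0.980
Welch–Satterthwaite df ≈ 39.58
p-value = P(T ≤ -0.980) ≈ 0.1665
Since p ≈ 0.1665 > α = 0.05, fail to reject H0; the evidence is not statistically significant.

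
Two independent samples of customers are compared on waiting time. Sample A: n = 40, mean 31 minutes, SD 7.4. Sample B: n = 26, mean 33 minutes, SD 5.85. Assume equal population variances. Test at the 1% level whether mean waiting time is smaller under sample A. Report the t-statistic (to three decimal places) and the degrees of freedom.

t = -1.161, df = 64

Let group 1 = sample A, group 2 = sample B. H0: μ_1 = μ_2; H1: μ_1 < μ_2 (two-sample pooled-variance t-test, left-tailed).
s_p² = [(40−1)·7.4² + (26−1)·5.85²]/(40+26−2) = 46.7375
t = (31 − 33)/√[46.7375·(1/40 + 1/26)] = -1.161
df = n₁ + n₂ − 2 = 64
p-value = P(T ≤ -1.161) ≈ 0.125
Since p ≈ 0.125 > α = 0.01, fail to reject H0; the data do not provide sufficient evidence against H0.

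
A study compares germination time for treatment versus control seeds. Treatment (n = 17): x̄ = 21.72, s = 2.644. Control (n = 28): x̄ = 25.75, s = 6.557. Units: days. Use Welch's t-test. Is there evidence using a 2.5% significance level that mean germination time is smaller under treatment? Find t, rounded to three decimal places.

-2.888

Let group 1 = treatment, group 2 = control. H0: μ_1 = μ_2; H1: μ_1 < μ_2 (Welch's two-sample t-test, left-tailed).
t = (x̄_1 − x̄_2)/√(s_1²/n_1 + s_2²/n_2) = (21.72 − 25.75)/√(2.644²/17 + 6.557²/28) = -2.888
Welch–Satterthwaite df ≈ 38.71
p-value = P(T ≤ -2.888) ≈ 0.0032
Since p ≈ 0.0032 < α = 0.025, reject H0; the data support H1.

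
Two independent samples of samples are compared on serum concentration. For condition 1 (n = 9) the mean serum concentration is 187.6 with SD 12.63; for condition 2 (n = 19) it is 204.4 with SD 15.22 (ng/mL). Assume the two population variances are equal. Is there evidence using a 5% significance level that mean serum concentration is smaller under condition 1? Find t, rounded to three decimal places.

Let group 1 = condition 1, group 2 = condition 2. H0: μ_1 = μ_2; H1: μ_1 < μ_2 (two-sample pooled-variance t-test, left-tailed).
s_p² = [(9−1)·12.63² + (19−1)·15.22²]/(9+19−2) = 209.454
t = (187.6 − 204.4)/√[209.454·(1/9 + 1/19)] = -2.869
df = n₁ + n₂ − 2 = 26
p-value = P(T ≤ -2.869) ≈ 0.004
Since p ≈ 0.004 < α = 0.05, reject H0; the evidence is statistically significant.

-2.869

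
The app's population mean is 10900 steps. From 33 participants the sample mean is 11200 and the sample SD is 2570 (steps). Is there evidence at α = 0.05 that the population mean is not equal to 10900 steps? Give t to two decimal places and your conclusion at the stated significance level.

H0: μ = 10900; H1: μ ≠ 10900 (one-sample t-test, two-sided).
t = (x̄ − μ₀)/(s/√n) = (11200 − 10900)/(2570/√33) = 0.67
df = n − 1 = 32
Two-sided p-value ≈ 0.5073
Since p ≈ 0.5073 > α = 0.05, fail to reject H0; the data do not provide sufficient evidence against H0.

t = 0.67; fail to reject H0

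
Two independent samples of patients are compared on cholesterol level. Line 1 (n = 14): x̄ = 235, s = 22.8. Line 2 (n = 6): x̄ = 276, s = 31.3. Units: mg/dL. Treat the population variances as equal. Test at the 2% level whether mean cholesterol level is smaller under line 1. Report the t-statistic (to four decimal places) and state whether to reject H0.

t = -3.3019; reject H0

Let group 1 = line 1, group 2 = line 2. H0: μ_1 = μ_2; H1: μ_1 < μ_2 (two-sample pooled-variance t-test, left-tailed).
s_p² = [(14−1)·22.8² + (6−1)·31.3²]/(14+6−2) = 647.576
t = (235 − 276)/√[647.576·(1/14 + 1/6)] = -3.3019
df = n₁ + n₂ − 2 = 18
p-value = P(T ≤ -3.3019) ≈ 0.0020
Since p ≈ 0.0020 < α = 0.02, reject H0; the evidence is statistically significant.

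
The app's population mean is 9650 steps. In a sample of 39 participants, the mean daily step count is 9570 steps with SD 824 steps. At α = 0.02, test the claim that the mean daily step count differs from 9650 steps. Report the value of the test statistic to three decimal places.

H0: μ = 9650; H1: μ ≠ 9650 (one-sample t-test, two-sided).
t = (x̄ − μ₀)/(s/√n) = (9570 − 9650)/(824/√39) = -0.606
df = n − 1 = 38
Two-sided p-value ≈ 0.548
Since p ≈ 0.548 > α = 0.02, fail to reject H0; the data do not provide sufficient evidence against H0.

-0.606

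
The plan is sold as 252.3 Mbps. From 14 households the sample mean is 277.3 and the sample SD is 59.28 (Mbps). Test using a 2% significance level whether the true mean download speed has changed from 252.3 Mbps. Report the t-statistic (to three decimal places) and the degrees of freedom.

H0: μ = 252.3; H1: μ ≠ 252.3 (one-sample t-test, two-sided).
t = (x̄ − μ₀)/(s/√n) = (277.3 − 252.3)/(59.28/√14) = 1.578
df = n − 1 = 13
Two-sided p-value ≈ 0.139
Since p ≈ 0.139 > α = 0.02, fail to reject H0; the evidence is not statistically significant.

t = 1.578, df = 13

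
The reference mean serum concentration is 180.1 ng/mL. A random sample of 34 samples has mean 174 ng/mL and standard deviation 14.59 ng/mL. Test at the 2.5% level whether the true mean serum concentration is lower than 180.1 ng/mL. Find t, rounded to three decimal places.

-2.438

H0: μ = 180.1; H1: μ < 180.1 (one-sample t-test, left-tailed).
t = (x̄ − μ₀)/(s/√n) = (174 − 180.1)/(14.59/√34) = -2.438
df = n − 1 = 33
p-value = P(T ≤ -2.438) ≈ 0.0102
Since p ≈ 0.0102 < α = 0.025, reject H0; the data support H1.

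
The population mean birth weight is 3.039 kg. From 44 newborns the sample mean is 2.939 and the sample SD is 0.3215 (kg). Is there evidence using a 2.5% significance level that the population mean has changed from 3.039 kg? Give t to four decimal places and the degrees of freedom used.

H0: μ = 3.039; H1: μ ≠ 3.039 (one-sample t-test, two-sided).
t = (x̄ − μ₀)/(s/√n) = (2.939 − 3.039)/(0.3215/√44) = -2.0632
df = n − 1 = 43
Two-sided p-value ≈ 0.0452
Since p ≈ 0.0452 > α = 0.025, fail to reject H0; the evidence is not statistically significant.

t = -2.0632, df = 43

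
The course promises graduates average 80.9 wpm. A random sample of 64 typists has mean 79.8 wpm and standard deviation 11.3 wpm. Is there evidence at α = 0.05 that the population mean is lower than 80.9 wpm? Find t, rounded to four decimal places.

H0: μ = 80.9; H1: μ < 80.9 (one-sample t-test, left-tailed).
t = (x̄ − μ₀)/(s/√n) = (79.8 − 80.9)/(11.3/√64) = -0.7788
df = n − 1 = 63
p-value = P(T ≤ -0.7788) ≈ 0.2195
Since p ≈ 0.2195 > α = 0.05, fail to reject H0; the data do not provide sufficient evidence against H0.

-0.7788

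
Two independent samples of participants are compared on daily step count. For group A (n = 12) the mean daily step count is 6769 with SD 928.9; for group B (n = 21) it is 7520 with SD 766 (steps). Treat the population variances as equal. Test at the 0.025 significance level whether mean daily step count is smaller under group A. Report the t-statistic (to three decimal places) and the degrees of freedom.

Let group 1 = group A, group 2 = group B. H0: μ_1 = μ_2; H1: μ_1 < μ_2 (two-sample pooled-variance t-test, left-tailed).
s_p² = [(12−1)·928.9² + (21−1)·766²]/(12+21−2) = 684727
t = (6769 − 7520)/√[684727·(1/12 + 1/21)] = -2.508
df = n₁ + n₂ − 2 = 31
p-value = P(T ≤ -2.508) ≈ 0.0088
Since p ≈ 0.0088 < α = 0.025, reject H0; the evidence is statistically significant.

t = -2.508, df = 31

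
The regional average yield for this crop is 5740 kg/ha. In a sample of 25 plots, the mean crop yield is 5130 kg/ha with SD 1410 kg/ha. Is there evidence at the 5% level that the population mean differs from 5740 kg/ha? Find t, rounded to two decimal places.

H0: μ = 5740; H1: μ ≠ 5740 (one-sample t-test, two-sided).
t = (x̄ − μ₀)/(s/√n) = (5130 − 5740)/(1410/√25) = -2.16
df = n − 1 = 24
Two-sided p-value ≈ 0.041
Since p ≈ 0.041 < α = 0.05, reject H0; the evidence is statistically significant.

-2.16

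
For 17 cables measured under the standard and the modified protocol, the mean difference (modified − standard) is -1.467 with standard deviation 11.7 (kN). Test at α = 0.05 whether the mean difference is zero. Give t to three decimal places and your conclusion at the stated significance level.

t = -0.517; fail to reject H0

H0: μ_d = 0; H1: μ_d ≠ 0 (paired t-test on the differences, two-sided).
t = d̄/(s_d/√n) = -1.467/(11.7/√17) = -0.517
df = n − 1 = 16
Two-sided p-value ≈ 0.612
Since p ≈ 0.612 > α = 0.05, fail to reject H0; the data do not provide sufficient evidence against H0.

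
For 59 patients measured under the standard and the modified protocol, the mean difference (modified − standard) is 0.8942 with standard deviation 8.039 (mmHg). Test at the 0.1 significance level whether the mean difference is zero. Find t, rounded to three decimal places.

H0: μ_d = 0; H1: μ_d ≠ 0 (paired t-test on the differences, two-sided).
t = d̄/(s_d/√n) = 0.8942/(8.039/√59) = 0.854
df = n − 1 = 58
Two-sided p-value ≈ 0.396
Since p ≈ 0.396 > α = 0.1, fail to reject H0; the data do not provide sufficient evidence against H0.

0.854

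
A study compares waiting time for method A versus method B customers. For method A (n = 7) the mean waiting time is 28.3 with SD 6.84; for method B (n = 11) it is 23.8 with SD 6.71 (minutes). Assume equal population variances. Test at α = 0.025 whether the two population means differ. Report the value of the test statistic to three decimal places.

Let group 1 = method A, group 2 = method B. H0: μ_1 = μ_2; H1: μ_1 ≠ μ_2 (two-sample pooled-variance t-test, two-sided).
s_p² = [(7−1)·6.84² + (11−1)·6.71²]/(7+11−2) = 45.6847
t = (28.3 − 23.8)/√[45.6847·(1/7 + 1/11)] = 1.377
df = n₁ + n₂ − 2 = 16
Two-sided p-value ≈ 0.1875
Since p ≈ 0.1875 > α = 0.025, fail to reject H0; the data do not provide sufficient evidence against H0.

1.377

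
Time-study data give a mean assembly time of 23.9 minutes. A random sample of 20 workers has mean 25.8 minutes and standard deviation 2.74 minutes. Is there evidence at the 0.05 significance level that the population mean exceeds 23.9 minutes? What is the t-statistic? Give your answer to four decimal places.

3.1011

H0: μ = 23.9; H1: μ > 23.9 (one-sample t-test, right-tailed).
t = (x̄ − μ₀)/(s/√n) = (25.8 − 23.9)/(2.74/√20) = 3.1011
df = n − 1 = 19
p-value = P(T ≥ 3.1011) ≈ 0.003
Since p ≈ 0.003 < α = 0.05, reject H0; the evidence is statistically significant.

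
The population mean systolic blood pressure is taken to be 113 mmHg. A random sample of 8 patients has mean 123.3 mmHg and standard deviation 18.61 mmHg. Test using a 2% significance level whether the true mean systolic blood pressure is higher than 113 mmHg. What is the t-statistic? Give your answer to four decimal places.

1.5654

H0: μ = 113; H1: μ > 113 (one-sample t-test, right-tailed).
t = (x̄ − μ₀)/(s/√n) = (123.3 − 113)/(18.61/√8) = 1.5654
df = n − 1 = 7
p-value = P(T ≥ 1.5654) ≈ 0.081
Since p ≈ 0.081 > α = 0.02, fail to reject H0; the evidence is not statistically significant.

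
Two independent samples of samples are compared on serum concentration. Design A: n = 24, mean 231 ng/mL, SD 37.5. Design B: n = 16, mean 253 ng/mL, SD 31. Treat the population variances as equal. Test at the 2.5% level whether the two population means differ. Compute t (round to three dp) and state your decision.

Let group 1 = design A, group 2 = design B. H0: μ_1 = μ_2; H1: μ_1 ≠ μ_2 (two-sample pooled-variance t-test, two-sided).
s_p² = [(24−1)·37.5² + (16−1)·31²]/(24+16−2) = 1230.49
t = (231 − 253)/√[1230.49·(1/24 + 1/16)] = -1.943
df = n₁ + n₂ − 2 = 38
Two-sided p-value ≈ 0.0594
Since p ≈ 0.0594 > α = 0.025, fail to reject H0; the evidence is not statistically significant.

t = -1.943; fail to reject H0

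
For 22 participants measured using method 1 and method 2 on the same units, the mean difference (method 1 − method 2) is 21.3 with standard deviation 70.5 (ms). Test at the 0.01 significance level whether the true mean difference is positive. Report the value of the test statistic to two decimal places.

H0: μ_d = 0; H1: μ_d > 0 (paired t-test on the differences, right-tailed).
t = d̄/(s_d/√n) = 21.3/(70.5/√22) = 1.42
df = n − 1 = 21
p-value = P(T ≥ 1.42) ≈ 0.0856
Since p ≈ 0.0856 > α = 0.01, fail to reject H0; the evidence is not statistically significant.

1.42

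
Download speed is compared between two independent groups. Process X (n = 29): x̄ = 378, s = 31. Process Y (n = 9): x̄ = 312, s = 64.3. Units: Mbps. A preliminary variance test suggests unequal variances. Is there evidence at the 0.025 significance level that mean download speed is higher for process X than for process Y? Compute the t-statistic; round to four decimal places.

2.9739

Let group 1 = process X, group 2 = process Y. H0: μ_1 = μ_2; H1: μ_1 > μ_2 (Welch's two-sample t-test, right-tailed).
t = (x̄_1 − x̄_2)/√(s_1²/n_1 + s_2²/n_2) = (378 − 312)/√(31²/29 + 64.3²/9) = 2.9739
Welch–Satterthwaite df ≈ 9.18
p-value = P(T ≥ 2.9739) ≈ 0.0076
Since p ≈ 0.0076 < α = 0.025, reject H0; the evidence is statistically significant.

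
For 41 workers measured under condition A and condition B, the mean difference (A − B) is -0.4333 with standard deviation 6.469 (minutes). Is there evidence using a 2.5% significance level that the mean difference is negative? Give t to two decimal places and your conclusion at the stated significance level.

H0: μ_d = 0; H1: μ_d < 0 (paired t-test on the differences, left-tailed).
t = d̄/(s_d/√n) = -0.4333/(6.469/√41) = -0.43
df = n − 1 = 40
p-value = P(T ≤ -0.43) ≈ 0.3352
Since p ≈ 0.3352 > α = 0.025, fail to reject H0; the data do not provide sufficient evidence against H0.

t = -0.43; fail to reject H0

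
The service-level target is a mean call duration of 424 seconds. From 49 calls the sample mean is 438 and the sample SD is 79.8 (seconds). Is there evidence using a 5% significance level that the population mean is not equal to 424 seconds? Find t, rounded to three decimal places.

1.228

H0: μ = 424; H1: μ ≠ 424 (one-sample t-test, two-sided).
t = (x̄ − μ₀)/(s/√n) = (438 − 424)/(79.8/√49) = 1.228
df = n − 1 = 48
Two-sided p-value ≈ 0.225
Since p ≈ 0.225 > α = 0.05, fail to reject H0; the evidence is not statistically significant.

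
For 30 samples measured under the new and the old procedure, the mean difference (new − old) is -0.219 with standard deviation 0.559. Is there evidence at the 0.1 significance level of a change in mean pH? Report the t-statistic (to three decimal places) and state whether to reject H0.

t = -2.146; reject H0

H0: μ_d = 0; H1: μ_d ≠ 0 (paired t-test on the differences, two-sided).
t = d̄/(s_d/√n) = -0.219/(0.559/√30) = -2.146
df = n − 1 = 29
Two-sided p-value ≈ 0.040
Since p ≈ 0.040 < α = 0.1, reject H0; the data support H1.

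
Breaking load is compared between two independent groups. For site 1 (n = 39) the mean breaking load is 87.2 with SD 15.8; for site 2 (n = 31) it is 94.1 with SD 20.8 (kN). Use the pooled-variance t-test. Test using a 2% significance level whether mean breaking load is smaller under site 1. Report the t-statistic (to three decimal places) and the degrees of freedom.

t = -1.578, df = 68

Let group 1 = site 1, group 2 = site 2. H0: μ_1 = μ_2; H1: μ_1 < μ_2 (two-sample pooled-variance t-test, left-tailed).
s_p² = [(39−1)·15.8² + (31−1)·20.8²]/(39+31−2) = 330.375
t = (87.2 − 94.1)/√[330.375·(1/39 + 1/31)] = -1.578
df = n₁ + n₂ − 2 = 68
p-value = P(T ≤ -1.578) ≈ 0.0596
Since p ≈ 0.0596 > α = 0.02, fail to reject H0; the evidence is not statistically significant.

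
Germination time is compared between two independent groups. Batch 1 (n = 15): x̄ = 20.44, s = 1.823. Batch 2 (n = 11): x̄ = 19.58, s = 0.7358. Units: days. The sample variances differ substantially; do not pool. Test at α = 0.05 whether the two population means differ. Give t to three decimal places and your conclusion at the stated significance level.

t = 1.653; fail to reject H0

Let group 1 = batch 1, group 2 = batch 2. H0: μ_1 = μ_2; H1: μ_1 ≠ μ_2 (Welch's two-sample t-test, two-sided).
t = (x̄_1 − x̄_2)/√(s_1²/n_1 + s_2²/n_2) = (20.44 − 19.58)/√(1.823²/15 + 0.7358²/11) = 1.653
Welch–Satterthwaite df ≈ 19.56
Two-sided p-value ≈ 0.1144
Since p ≈ 0.1144 > α = 0.05, fail to reject H0; the data do not provide sufficient evidence against H0.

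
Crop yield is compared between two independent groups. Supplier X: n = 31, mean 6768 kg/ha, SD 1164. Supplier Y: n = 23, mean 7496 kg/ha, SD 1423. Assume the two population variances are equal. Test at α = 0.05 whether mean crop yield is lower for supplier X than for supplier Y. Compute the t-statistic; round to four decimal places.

-2.0667

Let group 1 = supplier X, group 2 = supplier Y. H0: μ_1 = μ_2; H1: μ_1 < μ_2 (two-sample pooled-variance t-test, left-tailed).
s_p² = [(31−1)·1164² + (23−1)·1423²]/(31+23−2) = 1638370
t = (6768 − 7496)/√[1638370·(1/31 + 1/23)] = -2.0667
df = n₁ + n₂ − 2 = 52
p-value = P(T ≤ -2.0667) ≈ 0.0219
Since p ≈ 0.0219 < α = 0.05, reject H0; the evidence is statistically significant.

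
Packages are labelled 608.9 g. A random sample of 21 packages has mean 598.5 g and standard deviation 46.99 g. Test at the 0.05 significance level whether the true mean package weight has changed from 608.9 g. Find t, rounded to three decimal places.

H0: μ = 608.9; H1: μ ≠ 608.9 (one-sample t-test, two-sided).
t = (x̄ − μ₀)/(s/√n) = (598.5 − 608.9)/(46.99/√21) = -1.014
df = n − 1 = 20
Two-sided p-value ≈ 0.3226
Since p ≈ 0.3226 > α = 0.05, fail to reject H0; the data do not provide sufficient evidence against H0.

-1.014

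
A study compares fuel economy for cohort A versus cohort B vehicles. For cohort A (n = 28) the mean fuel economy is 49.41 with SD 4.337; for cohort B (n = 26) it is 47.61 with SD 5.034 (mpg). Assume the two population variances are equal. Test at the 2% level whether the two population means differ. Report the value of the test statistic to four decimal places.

1.4107

Let group 1 = cohort A, group 2 = cohort B. H0: μ_1 = μ_2; H1: μ_1 ≠ μ_2 (two-sample pooled-variance t-test, two-sided).
s_p² = [(28−1)·4.337² + (26−1)·5.034²]/(28+26−2) = 21.9498
t = (49.41 − 47.61)/√[21.9498·(1/28 + 1/26)] = 1.4107
df = n₁ + n₂ − 2 = 52
Two-sided p-value ≈ 0.1643
Since p ≈ 0.1643 > α = 0.02, fail to reject H0; the data do not provide sufficient evidence against H0.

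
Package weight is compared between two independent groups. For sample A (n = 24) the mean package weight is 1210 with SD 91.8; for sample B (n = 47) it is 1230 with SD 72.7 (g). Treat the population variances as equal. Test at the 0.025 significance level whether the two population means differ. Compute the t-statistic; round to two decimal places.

Let group 1 = sample A, group 2 = sample B. H0: μ_1 = μ_2; H1: μ_1 ≠ μ_2 (two-sample pooled-variance t-test, two-sided).
s_p² = [(24−1)·91.8² + (47−1)·72.7²]/(24+47−2) = 6332.61
t = (1210 − 1230)/√[6332.61·(1/24 + 1/47)] = -1.00
df = n₁ + n₂ − 2 = 69
Two-sided p-value ≈ 0.3200
Since p ≈ 0.3200 > α = 0.025, fail to reject H0; the data do not provide sufficient evidence against H0.

-1.00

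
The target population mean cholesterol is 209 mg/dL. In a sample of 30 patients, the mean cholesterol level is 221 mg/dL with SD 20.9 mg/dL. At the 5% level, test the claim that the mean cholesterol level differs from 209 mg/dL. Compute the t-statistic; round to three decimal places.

3.145

H0: μ = 209; H1: μ ≠ 209 (one-sample t-test, two-sided).
t = (x̄ − μ₀)/(s/√n) = (221 − 209)/(20.9/√30) = 3.145
df = n − 1 = 29
Two-sided p-value ≈ 0.004
Since p ≈ 0.004 < α = 0.05, reject H0; the evidence is statistically significant.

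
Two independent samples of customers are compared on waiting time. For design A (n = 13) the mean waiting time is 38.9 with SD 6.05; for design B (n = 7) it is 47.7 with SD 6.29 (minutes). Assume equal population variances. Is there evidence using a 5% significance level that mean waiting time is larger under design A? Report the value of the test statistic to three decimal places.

-3.062

Let group 1 = design A, group 2 = design B. H0: μ_1 = μ_2; H1: μ_1 > μ_2 (two-sample pooled-variance t-test, right-tailed).
s_p² = [(13−1)·6.05² + (7−1)·6.29²]/(13+7−2) = 37.5897
t = (38.9 − 47.7)/√[37.5897·(1/13 + 1/7)] = -3.062
df = n₁ + n₂ − 2 = 18
p-value = P(T ≥ -3.062) ≈ 0.997
Since p ≈ 0.997 > α = 0.05, fail to reject H0; the data do not provide sufficient evidence against H0.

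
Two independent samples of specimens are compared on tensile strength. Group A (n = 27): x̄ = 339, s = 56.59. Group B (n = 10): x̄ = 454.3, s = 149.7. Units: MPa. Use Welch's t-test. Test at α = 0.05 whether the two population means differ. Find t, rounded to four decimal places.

Let group 1 = group A, group 2 = group B. H0: μ_1 = μ_2; H1: μ_1 ≠ μ_2 (Welch's two-sample t-test, two-sided).
t = (x̄_1 − x̄_2)/√(s_1²/n_1 + s_2²/n_2) = (339 − 454.3)/√(56.59²/27 + 149.7²/10) = -2.3736
Welch–Satterthwaite df ≈ 9.97
Two-sided p-value ≈ 0.0391
Since p ≈ 0.0391 < α = 0.05, reject H0; the data support H1.

-2.3736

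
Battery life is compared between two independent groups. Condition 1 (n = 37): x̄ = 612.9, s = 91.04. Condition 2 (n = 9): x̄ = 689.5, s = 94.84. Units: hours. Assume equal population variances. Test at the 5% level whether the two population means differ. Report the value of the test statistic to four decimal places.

-2.2465

Let group 1 = condition 1, group 2 = condition 2. H0: μ_1 = μ_2; H1: μ_1 ≠ μ_2 (two-sample pooled-variance t-test, two-sided).
s_p² = [(37−1)·91.04² + (9−1)·94.84²]/(37+9−2) = 8416.71
t = (612.9 − 689.5)/√[8416.71·(1/37 + 1/9)] = -2.2465
df = n₁ + n₂ − 2 = 44
Two-sided p-value ≈ 0.030
Since p ≈ 0.030 < α = 0.05, reject H0; the data support H1.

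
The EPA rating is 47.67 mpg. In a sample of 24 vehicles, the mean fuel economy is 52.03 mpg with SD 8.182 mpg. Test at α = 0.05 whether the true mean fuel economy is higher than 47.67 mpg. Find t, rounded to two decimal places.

H0: μ = 47.67; H1: μ > 47.67 (one-sample t-test, right-tailed).
t = (x̄ − μ₀)/(s/√n) = (52.03 − 47.67)/(8.182/√24) = 2.61
df = n − 1 = 23
p-value = P(T ≥ 2.61) ≈ 0.008
Since p ≈ 0.008 < α = 0.05, reject H0; the evidence is statistically significant.

2.61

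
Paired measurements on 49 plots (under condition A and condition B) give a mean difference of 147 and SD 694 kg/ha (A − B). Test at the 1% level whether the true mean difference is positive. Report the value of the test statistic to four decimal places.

1.4827

H0: μ_d = 0; H1: μ_d > 0 (paired t-test on the differences, right-tailed).
t = d̄/(s_d/√n) = 147/(694/√49) = 1.4827
df = n − 1 = 48
p-value = P(T ≥ 1.4827) ≈ 0.072
Since p ≈ 0.072 > α = 0.01, fail to reject H0; the evidence is not statistically significant.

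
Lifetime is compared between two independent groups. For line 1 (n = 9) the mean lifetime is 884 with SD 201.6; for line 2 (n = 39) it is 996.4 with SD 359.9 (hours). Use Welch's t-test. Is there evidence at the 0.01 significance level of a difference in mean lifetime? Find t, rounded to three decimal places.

-1.270

Let group 1 = line 1, group 2 = line 2. H0: μ_1 = μ_2; H1: μ_1 ≠ μ_2 (Welch's two-sample t-test, two-sided).
t = (x̄_1 − x̄_2)/√(s_1²/n_1 + s_2²/n_2) = (884 − 996.4)/√(201.6²/9 + 359.9²/39) = -1.270
Welch–Satterthwaite df ≈ 21.63
Two-sided p-value ≈ 0.2177
Since p ≈ 0.2177 > α = 0.01, fail to reject H0; the data do not provide sufficient evidence against H0.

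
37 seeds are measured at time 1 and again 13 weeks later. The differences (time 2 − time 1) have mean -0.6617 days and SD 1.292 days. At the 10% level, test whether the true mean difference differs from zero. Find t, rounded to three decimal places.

-3.115

H0: μ_d = 0; H1: μ_d ≠ 0 (paired t-test on the differences, two-sided).
t = d̄/(s_d/√n) = -0.6617/(1.292/√37) = -3.115
df = n − 1 = 36
Two-sided p-value ≈ 0.0036
Since p ≈ 0.0036 < α = 0.1, reject H0; the data support H1.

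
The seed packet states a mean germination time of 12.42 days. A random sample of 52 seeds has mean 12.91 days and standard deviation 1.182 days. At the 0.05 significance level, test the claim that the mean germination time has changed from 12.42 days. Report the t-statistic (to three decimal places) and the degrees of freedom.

t = 2.989, df = 51

H0: μ = 12.42; H1: μ ≠ 12.42 (one-sample t-test, two-sided).
t = (x̄ − μ₀)/(s/√n) = (12.91 − 12.42)/(1.182/√52) = 2.989
df = n − 1 = 51
Two-sided p-value ≈ 0.004
Since p ≈ 0.004 < α = 0.05, reject H0; the evidence is statistically significant.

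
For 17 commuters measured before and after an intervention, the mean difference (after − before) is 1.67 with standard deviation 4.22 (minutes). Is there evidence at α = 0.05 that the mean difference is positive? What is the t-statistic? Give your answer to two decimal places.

H0: μ_d = 0; H1: μ_d > 0 (paired t-test on the differences, right-tailed).
t = d̄/(s_d/√n) = 1.67/(4.22/√17) = 1.63
df = n − 1 = 16
p-value = P(T ≥ 1.63) ≈ 0.061
Since p ≈ 0.061 > α = 0.05, fail to reject H0; the evidence is not statistically significant.

1.63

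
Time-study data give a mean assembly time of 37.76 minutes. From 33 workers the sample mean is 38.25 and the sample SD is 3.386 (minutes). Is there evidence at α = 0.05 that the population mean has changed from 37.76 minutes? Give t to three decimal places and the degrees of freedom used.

t = 0.831, df = 32

H0: μ = 37.76; H1: μ ≠ 37.76 (one-sample t-test, two-sided).
t = (x̄ − μ₀)/(s/√n) = (38.25 − 37.76)/(3.386/√33) = 0.831
df = n − 1 = 32
Two-sided p-value ≈ 0.4120
Since p ≈ 0.4120 > α = 0.05, fail to reject H0; the evidence is not statistically significant.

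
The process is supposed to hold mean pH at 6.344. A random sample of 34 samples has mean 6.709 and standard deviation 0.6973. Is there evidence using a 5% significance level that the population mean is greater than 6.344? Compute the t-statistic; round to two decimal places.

H0: μ = 6.344; H1: μ > 6.344 (one-sample t-test, right-tailed).
t = (x̄ − μ₀)/(s/√n) = (6.709 − 6.344)/(0.6973/√34) = 3.05
df = n − 1 = 33
p-value = P(T ≥ 3.05) ≈ 0.002
Since p ≈ 0.002 < α = 0.05, reject H0; the evidence is statistically significant.

3.05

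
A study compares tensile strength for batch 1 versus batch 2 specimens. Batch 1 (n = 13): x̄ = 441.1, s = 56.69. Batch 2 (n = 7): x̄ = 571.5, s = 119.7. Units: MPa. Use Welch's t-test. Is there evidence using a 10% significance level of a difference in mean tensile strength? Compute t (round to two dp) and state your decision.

Let group 1 = batch 1, group 2 = batch 2. H0: μ_1 = μ_2; H1: μ_1 ≠ μ_2 (Welch's two-sample t-test, two-sided).
t = (x̄_1 − x̄_2)/√(s_1²/n_1 + s_2²/n_2) = (441.1 − 571.5)/√(56.69²/13 + 119.7²/7) = -2.72
Welch–Satterthwaite df ≈ 7.48
Two-sided p-value ≈ 0.0278
Since p ≈ 0.0278 < α = 0.1, reject H0; the data support H1.

t = -2.72; reject H0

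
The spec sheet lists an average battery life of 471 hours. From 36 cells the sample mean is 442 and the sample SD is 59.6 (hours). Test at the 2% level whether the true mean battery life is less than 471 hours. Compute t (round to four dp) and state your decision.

t = -2.9195; reject H0

H0: μ = 471; H1: μ < 471 (one-sample t-test, left-tailed).
t = (x̄ − μ₀)/(s/√n) = (442 − 471)/(59.6/√36) = -2.9195
df = n − 1 = 35
p-value = P(T ≤ -2.9195) ≈ 0.003
Since p ≈ 0.003 < α = 0.02, reject H0; the evidence is statistically significant.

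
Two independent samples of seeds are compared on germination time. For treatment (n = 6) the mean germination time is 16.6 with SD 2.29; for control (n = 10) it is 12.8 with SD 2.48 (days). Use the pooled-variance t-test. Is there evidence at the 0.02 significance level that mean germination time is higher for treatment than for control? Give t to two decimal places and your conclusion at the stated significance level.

t = 3.05; reject H0

Let group 1 = treatment, group 2 = control. H0: μ_1 = μ_2; H1: μ_1 > μ_2 (two-sample pooled-variance t-test, right-tailed).
s_p² = [(6−1)·2.29² + (10−1)·2.48²]/(6+10−2) = 5.82672
t = (16.6 − 12.8)/√[5.82672·(1/6 + 1/10)] = 3.05
df = n₁ + n₂ − 2 = 14
p-value = P(T ≥ 3.05) ≈ 0.0043
Since p ≈ 0.0043 < α = 0.02, reject H0; the data support H1.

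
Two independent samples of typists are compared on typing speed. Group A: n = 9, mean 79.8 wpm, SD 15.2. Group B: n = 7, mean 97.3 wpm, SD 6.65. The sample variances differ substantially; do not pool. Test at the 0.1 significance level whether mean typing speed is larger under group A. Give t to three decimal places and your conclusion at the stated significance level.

t = -3.094; fail to reject H0

Let group 1 = group A, group 2 = group B. H0: μ_1 = μ_2; H1: μ_1 > μ_2 (Welch's two-sample t-test, right-tailed).
t = (x̄_1 − x̄_2)/√(s_1²/n_1 + s_2²/n_2) = (79.8 − 97.3)/√(15.2²/9 + 6.65²/7) = -3.094
Welch–Satterthwaite df ≈ 11.49
p-value = P(T ≥ -3.094) ≈ 0.995
Since p ≈ 0.995 > α = 0.1, fail to reject H0; the data do not provide sufficient evidence against H0.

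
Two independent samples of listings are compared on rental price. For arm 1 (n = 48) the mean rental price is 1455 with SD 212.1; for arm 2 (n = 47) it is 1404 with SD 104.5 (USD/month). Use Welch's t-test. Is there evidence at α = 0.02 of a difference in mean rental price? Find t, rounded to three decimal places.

1.491

Let group 1 = arm 1, group 2 = arm 2. H0: μ_1 = μ_2; H1: μ_1 ≠ μ_2 (Welch's two-sample t-test, two-sided).
t = (x̄_1 − x̄_2)/√(s_1²/n_1 + s_2²/n_2) = (1455 − 1404)/√(212.1²/48 + 104.5²/47) = 1.491
Welch–Satterthwaite df ≈ 68.87
Two-sided p-value ≈ 0.1405
Since p ≈ 0.1405 > α = 0.02, fail to reject H0; the evidence is not statistically significant.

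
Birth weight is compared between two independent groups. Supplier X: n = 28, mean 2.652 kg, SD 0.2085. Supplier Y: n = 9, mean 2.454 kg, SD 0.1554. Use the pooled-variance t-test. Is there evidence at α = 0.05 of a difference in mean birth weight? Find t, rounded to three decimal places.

2.615

Let group 1 = supplier X, group 2 = supplier Y. H0: μ_1 = μ_2; H1: μ_1 ≠ μ_2 (two-sample pooled-variance t-test, two-sided).
s_p² = [(28−1)·0.2085² + (9−1)·0.1554²]/(28+9−2) = 0.0390555
t = (2.652 − 2.454)/√[0.0390555·(1/28 + 1/9)] = 2.615
df = n₁ + n₂ − 2 = 35
Two-sided p-value ≈ 0.013
Since p ≈ 0.013 < α = 0.05, reject H0; the data support H1.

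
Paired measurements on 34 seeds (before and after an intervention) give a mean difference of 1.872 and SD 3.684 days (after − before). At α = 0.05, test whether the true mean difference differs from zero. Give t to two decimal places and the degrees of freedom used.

H0: μ_d = 0; H1: μ_d ≠ 0 (paired t-test on the differences, two-sided).
t = d̄/(s_d/√n) = 1.872/(3.684/√34) = 2.96
df = n − 1 = 33
Two-sided p-value ≈ 0.0056
Since p ≈ 0.0056 < α = 0.05, reject H0; the data support H1.

t = 2.96, df = 33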